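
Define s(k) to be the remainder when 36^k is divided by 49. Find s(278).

29

We have s(1) = 36,  s(2) = 22,  s(3) = 8,  s(4) = 43,  s(5) = 29,  s(6) = 15,  s(7) = 1,  s(8) = 36.
The sequence repeats with period 7.
(278 - 1) mod 7 = 4, so s(278) = s(5) = 29.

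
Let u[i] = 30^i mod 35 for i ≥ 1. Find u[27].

We have u[1] = 30; u[2] = 25; u[3] = 15; u[4] = 30.
The sequence repeats with period 3.
(27 - 1) mod 3 = 2, so u[27] = u[3] = 15.

15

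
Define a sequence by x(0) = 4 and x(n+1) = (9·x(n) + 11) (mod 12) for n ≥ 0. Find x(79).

5

We have x(0) = 4, x(1) = 11, x(2) = 2, x(3) = 5, x(4) = 8, x(5) = 11.
Since x(5) = x(1) = 11, the sequence is eventually periodic: after a pre-period of length 1 it cycles with period 4.
For n ≥ 1, x(n) depends only on (n - 1) mod 4. (79 - 1) mod 4 = 2, so x(79) = x(3) = 5.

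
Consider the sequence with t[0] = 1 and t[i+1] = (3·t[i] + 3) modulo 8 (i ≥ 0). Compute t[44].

1

Listing terms: t[0] = 1; t[1] = 6; t[2] = 5; t[3] = 2; t[4] = 1.
Since t[4] = t[0] = 1, the sequence is periodic with period 4.
So t[44] = t[0 + ((44-0) mod 4)] = t[0] = 1.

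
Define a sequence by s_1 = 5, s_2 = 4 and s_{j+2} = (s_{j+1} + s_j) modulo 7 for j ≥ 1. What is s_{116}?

Computing terms: s_1 = 5,  s_2 = 4,  s_3 = 2,  s_4 = 6,  s_5 = 1,  s_6 = 0,  s_7 = 1,  s_8 = 1,  s_9 = 2,  s_{10} = 3,  s_{11} = 5,  s_{12} = 1,  s_{13} = 6,  s_{14} = 0,  s_{15} = 6,  s_{16} = 6,  s_{17} = 5,  s_{18} = 4.
Since (s_{17}, s_{18}) = (s_1, s_2) = (5, 4) (two consecutive terms determine the rest), the sequence is periodic with period 16.
So s_{116} = s_{1 + ((116-1) mod 16)} = s_4 = 6.

6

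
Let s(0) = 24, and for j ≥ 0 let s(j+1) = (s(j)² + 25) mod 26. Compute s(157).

Listing terms: s(0) = 24,  s(1) = 3,  s(2) = 8,  s(3) = 11,  s(4) = 16,  s(5) = 21,  s(6) = 24.
Since s(6) = s(0) = 24, the sequence is periodic with period 6.
(157 - 0) mod 6 = 1, so s(157) = s(1) = 3.

3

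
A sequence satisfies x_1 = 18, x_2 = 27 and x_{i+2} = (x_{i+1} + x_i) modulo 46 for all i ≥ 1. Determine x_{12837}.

37

Listing terms: x_1 = 18, x_2 = 27, x_3 = 45, x_4 = 26, x_5 = 25, x_6 = 5, x_7 = 30, x_8 = 35, x_9 = 19, x_{10} = 8, x_{11} = 27, x_{12} = 35, x_{13} = 16, x_{14} = 5, x_{15} = 21, x_{16} = 26, x_{17} = 1, x_{18} = 27, x_{19} = 28, x_{20} = 9, x_{21} = 37, x_{22} = 0, x_{23} = 37, x_{24} = 37, x_{25} = 28, x_{26} = 19, x_{27} = 1, x_{28} = 20, x_{29} = 21, x_{30} = 41, x_{31} = 16, x_{32} = 11, x_{33} = 27, x_{34} = 38, x_{35} = 19, x_{36} = 11, x_{37} = 30, x_{38} = 41, x_{39} = 25, x_{40} = 20, x_{41} = 45, x_{42} = 19, x_{43} = 18, x_{44} = 37, x_{45} = 9, x_{46} = 0, x_{47} = 9, x_{48} = 9, x_{49} = 18, x_{50} = 27.
Since (x_{49}, x_{50}) = (x_1, x_2) = (18, 27) (two consecutive terms determine the rest), the sequence is periodic with period 48.
So x_{12837} = x_{1 + ((12837-1) mod 48)} = x_{21} = 37.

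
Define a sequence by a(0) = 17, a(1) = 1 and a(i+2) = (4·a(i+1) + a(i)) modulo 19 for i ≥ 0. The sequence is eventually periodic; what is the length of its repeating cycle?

6

Listing terms: a(0) = 17,  a(1) = 1,  a(2) = 2,  a(3) = 9,  a(4) = 0,  a(5) = 9,  a(6) = 17,  a(7) = 1.
The sequence repeats with period 6.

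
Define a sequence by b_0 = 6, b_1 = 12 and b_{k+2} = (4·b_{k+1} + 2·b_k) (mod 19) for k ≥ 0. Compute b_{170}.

13

Listing terms: b_0 = 6,  b_1 = 12,  b_2 = 3,  b_3 = 17,  b_4 = 17,  b_5 = 7,  b_6 = 5,  b_7 = 15,  b_8 = 13,  b_9 = 6,  b_{10} = 12.
The sequence repeats with period 9.
(170 - 0) mod 9 = 8, so b_{170} = b_8 = 13.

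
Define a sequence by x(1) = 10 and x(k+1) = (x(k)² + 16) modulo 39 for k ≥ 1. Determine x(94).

32

Listing terms: x(1) = 10; x(2) = 38; x(3) = 17; x(4) = 32; x(5) = 26; x(6) = 29; x(7) = 38.
Since x(7) = x(2) = 38, the sequence is eventually periodic: after a pre-period of length 1 it cycles with period 5.
For k ≥ 2, x(k) depends only on (k - 2) mod 5. (94 - 2) mod 5 = 2, so x(94) = x(4) = 32.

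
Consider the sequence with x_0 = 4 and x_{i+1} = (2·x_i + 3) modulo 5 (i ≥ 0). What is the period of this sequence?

4

Computing terms: x_0 = 4,  x_1 = 1,  x_2 = 0,  x_3 = 3,  x_4 = 4.
Since x_4 = x_0 = 4, the sequence is periodic with period 4.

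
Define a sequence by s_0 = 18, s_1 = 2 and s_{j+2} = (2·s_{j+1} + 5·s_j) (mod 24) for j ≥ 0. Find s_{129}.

18

We have s_0 = 18; s_1 = 2; s_2 = 22; s_3 = 6; s_4 = 2; s_5 = 10; s_6 = 6; s_7 = 14; s_8 = 10; s_9 = 18; s_{10} = 14; s_{11} = 22; s_{12} = 18; s_{13} = 2.
The sequence repeats with period 12.
(129 - 0) mod 12 = 9, so s_{129} = s_9 = 18.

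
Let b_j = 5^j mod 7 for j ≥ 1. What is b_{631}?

Computing terms: b_1 = 5,  b_2 = 4,  b_3 = 6,  b_4 = 2,  b_5 = 3,  b_6 = 1,  b_7 = 5.
Since b_7 = b_1 = 5, the sequence is periodic with period 6.
(631 - 1) mod 6 = 0, so b_{631} = b_1 = 5.

5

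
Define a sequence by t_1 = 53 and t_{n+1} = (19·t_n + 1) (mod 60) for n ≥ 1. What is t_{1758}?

Computing terms: t_1 = 53; t_2 = 48; t_3 = 13; t_4 = 8; t_5 = 33; t_6 = 28; t_7 = 53.
Since t_7 = t_1 = 53, the sequence is periodic with period 6.
(1758 - 1) mod 6 = 5, so t_{1758} = t_6 = 28.

28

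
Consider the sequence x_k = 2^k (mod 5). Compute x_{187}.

3

Listing terms: x_0 = 1, x_1 = 2, x_2 = 4, x_3 = 3, x_4 = 1.
Since x_4 = x_0 = 1, the sequence is periodic with period 4.
(187 - 0) mod 4 = 3, so x_{187} = x_3 = 3.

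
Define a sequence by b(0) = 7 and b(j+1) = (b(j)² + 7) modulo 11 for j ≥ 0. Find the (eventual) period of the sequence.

Computing terms: b(0) = 7, b(1) = 1, b(2) = 8, b(3) = 5, b(4) = 10, b(5) = 8.
Since b(5) = b(2) = 8, the sequence is eventually periodic: after a pre-period of length 2 it cycles with period 3.

3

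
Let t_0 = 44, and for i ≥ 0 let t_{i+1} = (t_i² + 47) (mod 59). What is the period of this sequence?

We have t_0 = 44,  t_1 = 36,  t_2 = 45,  t_3 = 7,  t_4 = 37,  t_5 = 0,  t_6 = 47,  t_7 = 14,  t_8 = 7.
Since t_8 = t_3 = 7, the sequence is eventually periodic: after a pre-period of length 3 it cycles with period 5.

5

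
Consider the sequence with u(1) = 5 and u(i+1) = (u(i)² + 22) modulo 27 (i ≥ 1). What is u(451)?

Listing terms: u(1) = 5,  u(2) = 20,  u(3) = 17,  u(4) = 14,  u(5) = 2,  u(6) = 26,  u(7) = 23,  u(8) = 11,  u(9) = 8,  u(10) = 5.
Since u(10) = u(1) = 5, the sequence is periodic with period 9.
So u(451) = u(1 + ((451-1) mod 9)) = u(1) = 5.

5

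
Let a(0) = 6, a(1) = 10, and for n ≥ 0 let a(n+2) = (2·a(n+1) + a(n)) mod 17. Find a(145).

10

Computing terms: a(0) = 6, a(1) = 10, a(2) = 9, a(3) = 11, a(4) = 14, a(5) = 5, a(6) = 7, a(7) = 2, a(8) = 11, a(9) = 7, a(10) = 8, a(11) = 6, a(12) = 3, a(13) = 12, a(14) = 10, a(15) = 15, a(16) = 6, a(17) = 10.
The sequence repeats with period 16.
So a(145) = a(0 + ((145-0) mod 16)) = a(1) = 10.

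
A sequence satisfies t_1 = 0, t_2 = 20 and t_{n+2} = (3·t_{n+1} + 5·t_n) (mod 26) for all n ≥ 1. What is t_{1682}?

We have t_1 = 0, t_2 = 20, t_3 = 8, t_4 = 20, t_5 = 22, t_6 = 10, t_7 = 10, t_8 = 2, t_9 = 4, t_{10} = 22, t_{11} = 8, t_{12} = 4, t_{13} = 0, t_{14} = 20.
The sequence repeats with period 12.
So t_{1682} = t_{1 + ((1682-1) mod 12)} = t_2 = 20.

20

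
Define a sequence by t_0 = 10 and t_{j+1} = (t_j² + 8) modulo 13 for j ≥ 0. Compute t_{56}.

Listing terms: t_0 = 10, t_1 = 4, t_2 = 11, t_3 = 12, t_4 = 9, t_5 = 11.
Since t_5 = t_2 = 11, the sequence is eventually periodic: after a pre-period of length 2 it cycles with period 3.
For j ≥ 2, t_j depends only on (j - 2) mod 3. (56 - 2) mod 3 = 0, so t_{56} = t_2 = 11.

11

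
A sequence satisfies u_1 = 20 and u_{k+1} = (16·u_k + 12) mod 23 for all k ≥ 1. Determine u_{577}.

7

We have u_1 = 20, u_2 = 10, u_3 = 11, u_4 = 4, u_5 = 7, u_6 = 9, u_7 = 18, u_8 = 1, u_9 = 5, u_{10} = 0, u_{11} = 12, u_{12} = 20.
The sequence repeats with period 11.
(577 - 1) mod 11 = 4, so u_{577} = u_5 = 7.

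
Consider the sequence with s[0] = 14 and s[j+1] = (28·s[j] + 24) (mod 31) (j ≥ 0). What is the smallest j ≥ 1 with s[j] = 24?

14

Computing terms: s[0] = 14,  s[1] = 13,  s[2] = 16,  s[3] = 7,  s[4] = 3,  s[5] = 15,  s[6] = 10,  s[7] = 25,  s[8] = 11,  s[9] = 22,  s[10] = 20,  s[11] = 26,  s[12] = 8,  s[13] = 0,  s[14] = 24,  s[15] = 14.
Since s[15] = s[0] = 14, the sequence is periodic with period 15.
The value 24 first appears (with j ≥ 1) at s[14].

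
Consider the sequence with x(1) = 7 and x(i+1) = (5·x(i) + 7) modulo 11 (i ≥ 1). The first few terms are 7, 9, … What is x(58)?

8

x(1) = 7, x(2) = 9, x(3) = 8, x(4) = 3, x(5) = 0, x(6) = 7.
The sequence repeats with period 5.
So x(58) = x(1 + ((58-1) mod 5)) = x(3) = 8.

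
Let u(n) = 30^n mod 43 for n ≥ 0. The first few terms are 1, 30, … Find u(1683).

39

We have u(0) = 1; u(1) = 30; u(2) = 40; u(3) = 39; u(4) = 9; u(5) = 12; u(6) = 16; u(7) = 7; u(8) = 38; u(9) = 22; u(10) = 15; u(11) = 20; u(12) = 41; u(13) = 26; u(14) = 6; u(15) = 8; u(16) = 25; u(17) = 19; u(18) = 11; u(19) = 29; u(20) = 10; u(21) = 42; u(22) = 13; u(23) = 3; u(24) = 4; u(25) = 34; u(26) = 31; u(27) = 27; u(28) = 36; u(29) = 5; u(30) = 21; u(31) = 28; u(32) = 23; u(33) = 2; u(34) = 17; u(35) = 37; u(36) = 35; u(37) = 18; u(38) = 24; u(39) = 32; u(40) = 14; u(41) = 33; u(42) = 1.
Since u(42) = u(0) = 1, the sequence is periodic with period 42.
So u(1683) = u(0 + ((1683-0) mod 42)) = u(3) = 39.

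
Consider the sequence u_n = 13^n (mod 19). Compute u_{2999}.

2

Computing terms: u_0 = 1,  u_1 = 13,  u_2 = 17,  u_3 = 12,  u_4 = 4,  u_5 = 14,  u_6 = 11,  u_7 = 10,  u_8 = 16,  u_9 = 18,  u_{10} = 6,  u_{11} = 2,  u_{12} = 7,  u_{13} = 15,  u_{14} = 5,  u_{15} = 8,  u_{16} = 9,  u_{17} = 3,  u_{18} = 1.
Since u_{18} = u_0 = 1, the sequence is periodic with period 18.
So u_{2999} = u_{0 + ((2999-0) mod 18)} = u_{11} = 2.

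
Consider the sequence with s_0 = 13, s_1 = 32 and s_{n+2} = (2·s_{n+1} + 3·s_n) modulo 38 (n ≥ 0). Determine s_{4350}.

Computing terms: s_0 = 13, s_1 = 32, s_2 = 27, s_3 = 36, s_4 = 1, s_5 = 34, s_6 = 33, s_7 = 16, s_8 = 17, s_9 = 6, s_{10} = 25, s_{11} = 30, s_{12} = 21, s_{13} = 18, s_{14} = 23, s_{15} = 24, s_{16} = 3, s_{17} = 2, s_{18} = 13, s_{19} = 32.
The sequence repeats with period 18.
(4350 - 0) mod 18 = 12, so s_{4350} = s_{12} = 21.

21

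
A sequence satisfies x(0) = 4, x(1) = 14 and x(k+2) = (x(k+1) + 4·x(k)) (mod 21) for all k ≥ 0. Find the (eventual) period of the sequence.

48

Computing terms: x(0) = 4, x(1) = 14, x(2) = 9, x(3) = 2, x(4) = 17, x(5) = 4, x(6) = 9, x(7) = 4, x(8) = 19, x(9) = 14, x(10) = 6, x(11) = 20, x(12) = 2, x(13) = 19, x(14) = 6, x(15) = 19, x(16) = 1, x(17) = 14, x(18) = 18, x(19) = 11, x(20) = 20, x(21) = 1, x(22) = 18, x(23) = 1, x(24) = 10, x(25) = 14, x(26) = 12, x(27) = 5, x(28) = 11, x(29) = 10, x(30) = 12, x(31) = 10, x(32) = 16, x(33) = 14, x(34) = 15, x(35) = 8, x(36) = 5, x(37) = 16, x(38) = 15, x(39) = 16, x(40) = 13, x(41) = 14, x(42) = 3, x(43) = 17, x(44) = 8, x(45) = 13, x(46) = 3, x(47) = 13, x(48) = 4, x(49) = 14.
Since (x(48), x(49)) = (x(0), x(1)) = (4, 14) (two consecutive terms determine the rest), the sequence is periodic with period 48.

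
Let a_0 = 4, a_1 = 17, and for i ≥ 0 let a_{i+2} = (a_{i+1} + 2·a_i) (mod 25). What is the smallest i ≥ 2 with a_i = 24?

Computing terms: a_0 = 4, a_1 = 17, a_2 = 0, a_3 = 9, a_4 = 9, a_5 = 2, a_6 = 20, a_7 = 24, a_8 = 14, a_9 = 12, a_{10} = 15, a_{11} = 14, a_{12} = 19, a_{13} = 22, a_{14} = 10, a_{15} = 4, a_{16} = 24, a_{17} = 7, a_{18} = 5, a_{19} = 19, a_{20} = 4, a_{21} = 17.
Since (a_{20}, a_{21}) = (a_0, a_1) = (4, 17) (two consecutive terms determine the rest), the sequence is periodic with period 20.
The value 24 first appears (with i ≥ 2) at a_7.

7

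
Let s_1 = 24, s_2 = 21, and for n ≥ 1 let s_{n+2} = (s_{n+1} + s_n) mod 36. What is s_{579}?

9

Computing terms: s_1 = 24,  s_2 = 21,  s_3 = 9,  s_4 = 30,  s_5 = 3,  s_6 = 33,  s_7 = 0,  s_8 = 33,  s_9 = 33,  s_{10} = 30,  s_{11} = 27,  s_{12} = 21,  s_{13} = 12,  s_{14} = 33,  s_{15} = 9,  s_{16} = 6,  s_{17} = 15,  s_{18} = 21,  s_{19} = 0,  s_{20} = 21,  s_{21} = 21,  s_{22} = 6,  s_{23} = 27,  s_{24} = 33,  s_{25} = 24,  s_{26} = 21.
The sequence repeats with period 24.
So s_{579} = s_{1 + ((579-1) mod 24)} = s_3 = 9.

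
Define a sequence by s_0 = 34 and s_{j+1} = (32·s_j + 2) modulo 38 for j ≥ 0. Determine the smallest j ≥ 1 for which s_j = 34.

Listing terms: s_0 = 34; s_1 = 26; s_2 = 36; s_3 = 14; s_4 = 32; s_5 = 0; s_6 = 2; s_7 = 28; s_8 = 24; s_9 = 10; s_{10} = 18; s_{11} = 8; s_{12} = 30; s_{13} = 12; s_{14} = 6; s_{15} = 4; s_{16} = 16; s_{17} = 20; s_{18} = 34.
Since s_{18} = s_0 = 34, the sequence is periodic with period 18.
The value 34 next appears (with j ≥ 1) at s_{18}.

18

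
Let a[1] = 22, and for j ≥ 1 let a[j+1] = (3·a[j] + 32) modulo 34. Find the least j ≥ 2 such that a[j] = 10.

a[1] = 22, a[2] = 30, a[3] = 20, a[4] = 24, a[5] = 2, a[6] = 4, a[7] = 10, a[8] = 28, a[9] = 14, a[10] = 6, a[11] = 16, a[12] = 12, a[13] = 0, a[14] = 32, a[15] = 26, a[16] = 8, a[17] = 22.
The sequence repeats with period 16.
The value 10 first appears (with j ≥ 2) at a[7].

7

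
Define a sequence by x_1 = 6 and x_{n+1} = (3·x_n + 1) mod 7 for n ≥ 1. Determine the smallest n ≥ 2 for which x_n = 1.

Computing terms: x_1 = 6,  x_2 = 5,  x_3 = 2,  x_4 = 0,  x_5 = 1,  x_6 = 4,  x_7 = 6.
The sequence repeats with period 6.
The value 1 first appears (with n ≥ 2) at x_5.

5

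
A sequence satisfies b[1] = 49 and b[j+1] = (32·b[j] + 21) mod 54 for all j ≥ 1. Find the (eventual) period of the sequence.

18

b[1] = 49,  b[2] = 23,  b[3] = 1,  b[4] = 53,  b[5] = 43,  b[6] = 47,  b[7] = 13,  b[8] = 5,  b[9] = 19,  b[10] = 35,  b[11] = 7,  b[12] = 29,  b[13] = 31,  b[14] = 41,  b[15] = 37,  b[16] = 17,  b[17] = 25,  b[18] = 11,  b[19] = 49.
The sequence repeats with period 18.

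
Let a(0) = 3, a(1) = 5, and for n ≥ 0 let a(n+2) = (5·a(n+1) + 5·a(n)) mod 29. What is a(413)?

15

Computing terms: a(0) = 3, a(1) = 5, a(2) = 11, a(3) = 22, a(4) = 20, a(5) = 7, a(6) = 19, a(7) = 14, a(8) = 20, a(9) = 25, a(10) = 22, a(11) = 3, a(12) = 9, a(13) = 2, a(14) = 26, a(15) = 24, a(16) = 18, a(17) = 7, a(18) = 9, a(19) = 22, a(20) = 10, a(21) = 15, a(22) = 9, a(23) = 4, a(24) = 7, a(25) = 26, a(26) = 20, a(27) = 27, a(28) = 3, a(29) = 5.
Since (a(28), a(29)) = (a(0), a(1)) = (3, 5) (two consecutive terms determine the rest), the sequence is periodic with period 28.
(413 - 0) mod 28 = 21, so a(413) = a(21) = 15.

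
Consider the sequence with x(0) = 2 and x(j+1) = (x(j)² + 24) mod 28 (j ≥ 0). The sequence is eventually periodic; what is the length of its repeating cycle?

We have x(0) = 2,  x(1) = 0,  x(2) = 24,  x(3) = 12,  x(4) = 0.
Since x(4) = x(1) = 0, the sequence is eventually periodic: after a pre-period of length 1 it cycles with period 3.

3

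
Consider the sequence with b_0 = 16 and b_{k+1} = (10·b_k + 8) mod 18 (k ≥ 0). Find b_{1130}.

We have b_0 = 16, b_1 = 6, b_2 = 14, b_3 = 4, b_4 = 12, b_5 = 2, b_6 = 10, b_7 = 0, b_8 = 8, b_9 = 16.
The sequence repeats with period 9.
So b_{1130} = b_{0 + ((1130-0) mod 9)} = b_5 = 2.

2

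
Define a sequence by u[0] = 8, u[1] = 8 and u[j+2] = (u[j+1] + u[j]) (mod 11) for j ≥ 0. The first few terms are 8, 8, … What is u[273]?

2

Computing terms: u[0] = 8; u[1] = 8; u[2] = 5; u[3] = 2; u[4] = 7; u[5] = 9; u[6] = 5; u[7] = 3; u[8] = 8; u[9] = 0; u[10] = 8; u[11] = 8.
Since (u[10], u[11]) = (u[0], u[1]) = (8, 8) (two consecutive terms determine the rest), the sequence is periodic with period 10.
So u[273] = u[0 + ((273-0) mod 10)] = u[3] = 2.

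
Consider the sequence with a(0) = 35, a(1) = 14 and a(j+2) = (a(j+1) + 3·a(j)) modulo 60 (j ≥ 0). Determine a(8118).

35

Listing terms: a(0) = 35,  a(1) = 14,  a(2) = 59,  a(3) = 41,  a(4) = 38,  a(5) = 41,  a(6) = 35,  a(7) = 38,  a(8) = 23,  a(9) = 17,  a(10) = 26,  a(11) = 17,  a(12) = 35,  a(13) = 26,  a(14) = 11,  a(15) = 29,  a(16) = 2,  a(17) = 29,  a(18) = 35,  a(19) = 2,  a(20) = 47,  a(21) = 53,  a(22) = 14,  a(23) = 53,  a(24) = 35,  a(25) = 14.
The sequence repeats with period 24.
(8118 - 0) mod 24 = 6, so a(8118) = a(6) = 35.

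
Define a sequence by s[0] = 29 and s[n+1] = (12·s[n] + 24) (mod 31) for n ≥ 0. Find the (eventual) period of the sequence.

s[0] = 29; s[1] = 0; s[2] = 24; s[3] = 2; s[4] = 17; s[5] = 11; s[6] = 1; s[7] = 5; s[8] = 22; s[9] = 9; s[10] = 8; s[11] = 27; s[12] = 7; s[13] = 15; s[14] = 18; s[15] = 23; s[16] = 21; s[17] = 28; s[18] = 19; s[19] = 4; s[20] = 10; s[21] = 20; s[22] = 16; s[23] = 30; s[24] = 12; s[25] = 13; s[26] = 25; s[27] = 14; s[28] = 6; s[29] = 3; s[30] = 29.
Since s[30] = s[0] = 29, the sequence is periodic with period 30.

30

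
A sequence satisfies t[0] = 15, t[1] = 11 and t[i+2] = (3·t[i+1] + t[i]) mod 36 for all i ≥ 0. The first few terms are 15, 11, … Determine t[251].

2

t[0] = 15; t[1] = 11; t[2] = 12; t[3] = 11; t[4] = 9; t[5] = 2; t[6] = 15; t[7] = 11.
The sequence repeats with period 6.
(251 - 0) mod 6 = 5, so t[251] = t[5] = 2.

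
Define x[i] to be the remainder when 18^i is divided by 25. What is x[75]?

7

Computing terms: x[0] = 1,  x[1] = 18,  x[2] = 24,  x[3] = 7,  x[4] = 1.
Since x[4] = x[0] = 1, the sequence is periodic with period 4.
So x[75] = x[0 + ((75-0) mod 4)] = x[3] = 7.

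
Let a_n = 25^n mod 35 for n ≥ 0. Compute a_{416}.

30

Listing terms: a_0 = 1,  a_1 = 25,  a_2 = 30,  a_3 = 15,  a_4 = 25.
Since a_4 = a_1 = 25, the sequence is eventually periodic: after a pre-period of length 1 it cycles with period 3.
For n ≥ 1, a_n depends only on (n - 1) mod 3. (416 - 1) mod 3 = 1, so a_{416} = a_2 = 30.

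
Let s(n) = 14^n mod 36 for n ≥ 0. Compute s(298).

4

Computing terms: s(0) = 1; s(1) = 14; s(2) = 16; s(3) = 8; s(4) = 4; s(5) = 20; s(6) = 28; s(7) = 32; s(8) = 16.
Since s(8) = s(2) = 16, the sequence is eventually periodic: after a pre-period of length 2 it cycles with period 6.
For n ≥ 2, s(n) depends only on (n - 2) mod 6. (298 - 2) mod 6 = 2, so s(298) = s(4) = 4.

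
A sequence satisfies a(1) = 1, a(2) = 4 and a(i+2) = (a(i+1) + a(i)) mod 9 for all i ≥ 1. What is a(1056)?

3

Listing terms: a(1) = 1; a(2) = 4; a(3) = 5; a(4) = 0; a(5) = 5; a(6) = 5; a(7) = 1; a(8) = 6; a(9) = 7; a(10) = 4; a(11) = 2; a(12) = 6; a(13) = 8; a(14) = 5; a(15) = 4; a(16) = 0; a(17) = 4; a(18) = 4; a(19) = 8; a(20) = 3; a(21) = 2; a(22) = 5; a(23) = 7; a(24) = 3; a(25) = 1; a(26) = 4.
Since (a(25), a(26)) = (a(1), a(2)) = (1, 4) (two consecutive terms determine the rest), the sequence is periodic with period 24.
(1056 - 1) mod 24 = 23, so a(1056) = a(24) = 3.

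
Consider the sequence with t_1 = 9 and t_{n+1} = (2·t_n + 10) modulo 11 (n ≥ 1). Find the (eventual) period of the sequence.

10

Computing terms: t_1 = 9, t_2 = 6, t_3 = 0, t_4 = 10, t_5 = 8, t_6 = 4, t_7 = 7, t_8 = 2, t_9 = 3, t_{10} = 5, t_{11} = 9.
Since t_{11} = t_1 = 9, the sequence is periodic with period 10.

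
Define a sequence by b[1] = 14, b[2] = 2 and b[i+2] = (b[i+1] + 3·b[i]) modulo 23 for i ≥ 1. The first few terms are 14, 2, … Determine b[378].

We have b[1] = 14; b[2] = 2; b[3] = 21; b[4] = 4; b[5] = 21; b[6] = 10; b[7] = 4; b[8] = 11; b[9] = 0; b[10] = 10; b[11] = 10; b[12] = 17; b[13] = 1; b[14] = 6; b[15] = 9; b[16] = 4; b[17] = 8; b[18] = 20; b[19] = 21; b[20] = 12; b[21] = 6; b[22] = 19; b[23] = 14; b[24] = 2.
The sequence repeats with period 22.
(378 - 1) mod 22 = 3, so b[378] = b[4] = 4.

4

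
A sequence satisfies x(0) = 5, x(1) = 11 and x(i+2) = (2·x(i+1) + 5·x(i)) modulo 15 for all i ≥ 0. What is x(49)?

x(0) = 5,  x(1) = 11,  x(2) = 2,  x(3) = 14,  x(4) = 8,  x(5) = 11,  x(6) = 2.
Since (x(5), x(6)) = (x(1), x(2)) = (11, 2) (two consecutive terms determine the rest), the sequence is eventually periodic: after a pre-period of length 1 it cycles with period 4.
For i ≥ 1, x(i) depends only on (i - 1) mod 4. (49 - 1) mod 4 = 0, so x(49) = x(1) = 11.

11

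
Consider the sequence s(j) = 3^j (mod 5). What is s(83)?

2

s(1) = 3,  s(2) = 4,  s(3) = 2,  s(4) = 1,  s(5) = 3.
The sequence repeats with period 4.
So s(83) = s(1 + ((83-1) mod 4)) = s(3) = 2.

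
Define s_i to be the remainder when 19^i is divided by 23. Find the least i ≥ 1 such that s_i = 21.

17

Listing terms: s_0 = 1; s_1 = 19; s_2 = 16; s_3 = 5; s_4 = 3; s_5 = 11; s_6 = 2; s_7 = 15; s_8 = 9; s_9 = 10; s_{10} = 6; s_{11} = 22; s_{12} = 4; s_{13} = 7; s_{14} = 18; s_{15} = 20; s_{16} = 12; s_{17} = 21; s_{18} = 8; s_{19} = 14; s_{20} = 13; s_{21} = 17; s_{22} = 1.
Since s_{22} = s_0 = 1, the sequence is periodic with period 22.
The value 21 first appears (with i ≥ 1) at s_{17}.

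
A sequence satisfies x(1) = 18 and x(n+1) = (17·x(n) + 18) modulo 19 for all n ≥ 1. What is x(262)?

18

Computing terms: x(1) = 18,  x(2) = 1,  x(3) = 16,  x(4) = 5,  x(5) = 8,  x(6) = 2,  x(7) = 14,  x(8) = 9,  x(9) = 0,  x(10) = 18.
Since x(10) = x(1) = 18, the sequence is periodic with period 9.
So x(262) = x(1 + ((262-1) mod 9)) = x(1) = 18.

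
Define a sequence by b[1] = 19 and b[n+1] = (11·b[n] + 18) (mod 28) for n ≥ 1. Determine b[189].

23

b[1] = 19; b[2] = 3; b[3] = 23; b[4] = 19.
Since b[4] = b[1] = 19, the sequence is periodic with period 3.
So b[189] = b[1 + ((189-1) mod 3)] = b[3] = 23.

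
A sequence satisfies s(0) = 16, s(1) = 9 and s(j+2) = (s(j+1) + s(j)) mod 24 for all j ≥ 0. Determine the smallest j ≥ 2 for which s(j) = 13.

8

s(0) = 16; s(1) = 9; s(2) = 1; s(3) = 10; s(4) = 11; s(5) = 21; s(6) = 8; s(7) = 5; s(8) = 13; s(9) = 18; s(10) = 7; s(11) = 1; s(12) = 8; s(13) = 9; s(14) = 17; s(15) = 2; s(16) = 19; s(17) = 21; s(18) = 16; s(19) = 13; s(20) = 5; s(21) = 18; s(22) = 23; s(23) = 17; s(24) = 16; s(25) = 9.
Since (s(24), s(25)) = (s(0), s(1)) = (16, 9) (two consecutive terms determine the rest), the sequence is periodic with period 24.
The value 13 first appears (with j ≥ 2) at s(8).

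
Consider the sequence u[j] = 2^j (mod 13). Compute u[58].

10

u[1] = 2; u[2] = 4; u[3] = 8; u[4] = 3; u[5] = 6; u[6] = 12; u[7] = 11; u[8] = 9; u[9] = 5; u[10] = 10; u[11] = 7; u[12] = 1; u[13] = 2.
Since u[13] = u[1] = 2, the sequence is periodic with period 12.
So u[58] = u[1 + ((58-1) mod 12)] = u[10] = 10.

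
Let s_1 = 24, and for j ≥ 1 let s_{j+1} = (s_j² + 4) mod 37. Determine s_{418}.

4

s_1 = 24; s_2 = 25; s_3 = 0; s_4 = 4; s_5 = 20; s_6 = 34; s_7 = 13; s_8 = 25.
Since s_8 = s_2 = 25, the sequence is eventually periodic: after a pre-period of length 1 it cycles with period 6.
For j ≥ 2, s_j depends only on (j - 2) mod 6. (418 - 2) mod 6 = 2, so s_{418} = s_4 = 4.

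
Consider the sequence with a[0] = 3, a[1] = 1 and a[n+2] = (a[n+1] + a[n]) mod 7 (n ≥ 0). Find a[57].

6

a[0] = 3; a[1] = 1; a[2] = 4; a[3] = 5; a[4] = 2; a[5] = 0; a[6] = 2; a[7] = 2; a[8] = 4; a[9] = 6; a[10] = 3; a[11] = 2; a[12] = 5; a[13] = 0; a[14] = 5; a[15] = 5; a[16] = 3; a[17] = 1.
The sequence repeats with period 16.
So a[57] = a[0 + ((57-0) mod 16)] = a[9] = 6.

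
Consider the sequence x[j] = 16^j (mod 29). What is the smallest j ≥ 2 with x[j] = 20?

We have x[1] = 16; x[2] = 24; x[3] = 7; x[4] = 25; x[5] = 23; x[6] = 20; x[7] = 1; x[8] = 16.
Since x[8] = x[1] = 16, the sequence is periodic with period 7.
The value 20 first appears (with j ≥ 2) at x[6].

6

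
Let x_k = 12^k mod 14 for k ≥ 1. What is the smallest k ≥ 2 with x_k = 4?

2

Listing terms: x_1 = 12, x_2 = 4, x_3 = 6, x_4 = 2, x_5 = 10, x_6 = 8, x_7 = 12.
Since x_7 = x_1 = 12, the sequence is periodic with period 6.
The value 4 first appears (with k ≥ 2) at x_2.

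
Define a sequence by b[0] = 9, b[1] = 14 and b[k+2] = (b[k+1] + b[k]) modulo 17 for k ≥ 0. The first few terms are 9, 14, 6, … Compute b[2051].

b[0] = 9, b[1] = 14, b[2] = 6, b[3] = 3, b[4] = 9, b[5] = 12, b[6] = 4, b[7] = 16, b[8] = 3, b[9] = 2, b[10] = 5, b[11] = 7, b[12] = 12, b[13] = 2, b[14] = 14, b[15] = 16, b[16] = 13, b[17] = 12, b[18] = 8, b[19] = 3, b[20] = 11, b[21] = 14, b[22] = 8, b[23] = 5, b[24] = 13, b[25] = 1, b[26] = 14, b[27] = 15, b[28] = 12, b[29] = 10, b[30] = 5, b[31] = 15, b[32] = 3, b[33] = 1, b[34] = 4, b[35] = 5, b[36] = 9, b[37] = 14.
Since (b[36], b[37]) = (b[0], b[1]) = (9, 14) (two consecutive terms determine the rest), the sequence is periodic with period 36.
So b[2051] = b[0 + ((2051-0) mod 36)] = b[35] = 5.

5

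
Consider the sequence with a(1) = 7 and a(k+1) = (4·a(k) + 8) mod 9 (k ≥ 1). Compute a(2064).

Computing terms: a(1) = 7,  a(2) = 0,  a(3) = 8,  a(4) = 4,  a(5) = 6,  a(6) = 5,  a(7) = 1,  a(8) = 3,  a(9) = 2,  a(10) = 7.
The sequence repeats with period 9.
So a(2064) = a(1 + ((2064-1) mod 9)) = a(3) = 8.

8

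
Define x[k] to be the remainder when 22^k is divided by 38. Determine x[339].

12

We have x[1] = 22, x[2] = 28, x[3] = 8, x[4] = 24, x[5] = 34, x[6] = 26, x[7] = 2, x[8] = 6, x[9] = 18, x[10] = 16, x[11] = 10, x[12] = 30, x[13] = 14, x[14] = 4, x[15] = 12, x[16] = 36, x[17] = 32, x[18] = 20, x[19] = 22.
The sequence repeats with period 18.
So x[339] = x[1 + ((339-1) mod 18)] = x[15] = 12.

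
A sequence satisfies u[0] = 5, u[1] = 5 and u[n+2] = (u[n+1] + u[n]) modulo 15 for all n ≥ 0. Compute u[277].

10

u[0] = 5,  u[1] = 5,  u[2] = 10,  u[3] = 0,  u[4] = 10,  u[5] = 10,  u[6] = 5,  u[7] = 0,  u[8] = 5,  u[9] = 5.
Since (u[8], u[9]) = (u[0], u[1]) = (5, 5) (two consecutive terms determine the rest), the sequence is periodic with period 8.
So u[277] = u[0 + ((277-0) mod 8)] = u[5] = 10.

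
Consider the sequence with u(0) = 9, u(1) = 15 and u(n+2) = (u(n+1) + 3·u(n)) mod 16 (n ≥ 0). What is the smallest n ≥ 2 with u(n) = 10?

2

Computing terms: u(0) = 9, u(1) = 15, u(2) = 10, u(3) = 7, u(4) = 5, u(5) = 10, u(6) = 9, u(7) = 7, u(8) = 2, u(9) = 7, u(10) = 13, u(11) = 2, u(12) = 9, u(13) = 15.
Since (u(12), u(13)) = (u(0), u(1)) = (9, 15) (two consecutive terms determine the rest), the sequence is periodic with period 12.
The value 10 first appears (with n ≥ 2) at u(2).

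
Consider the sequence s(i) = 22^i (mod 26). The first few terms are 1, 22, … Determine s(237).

Computing terms: s(0) = 1,  s(1) = 22,  s(2) = 16,  s(3) = 14,  s(4) = 22.
Since s(4) = s(1) = 22, the sequence is eventually periodic: after a pre-period of length 1 it cycles with period 3.
For i ≥ 1, s(i) depends only on (i - 1) mod 3. (237 - 1) mod 3 = 2, so s(237) = s(3) = 14.

14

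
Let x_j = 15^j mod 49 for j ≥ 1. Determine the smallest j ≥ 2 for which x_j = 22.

Computing terms: x_1 = 15; x_2 = 29; x_3 = 43; x_4 = 8; x_5 = 22; x_6 = 36; x_7 = 1; x_8 = 15.
The sequence repeats with period 7.
The value 22 first appears (with j ≥ 2) at x_5.

5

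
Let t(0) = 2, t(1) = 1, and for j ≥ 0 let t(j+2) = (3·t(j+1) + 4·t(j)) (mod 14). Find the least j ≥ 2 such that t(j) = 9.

t(0) = 2, t(1) = 1, t(2) = 11, t(3) = 9, t(4) = 1, t(5) = 11.
Since (t(4), t(5)) = (t(1), t(2)) = (1, 11) (two consecutive terms determine the rest), the sequence is eventually periodic: after a pre-period of length 1 it cycles with period 3.
The value 9 first appears (with j ≥ 2) at t(3).

3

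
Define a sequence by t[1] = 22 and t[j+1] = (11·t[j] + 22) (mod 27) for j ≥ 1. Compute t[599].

16

Computing terms: t[1] = 22; t[2] = 21; t[3] = 10; t[4] = 24; t[5] = 16; t[6] = 9; t[7] = 13; t[8] = 3; t[9] = 1; t[10] = 6; t[11] = 7; t[12] = 18; t[13] = 4; t[14] = 12; t[15] = 19; t[16] = 15; t[17] = 25; t[18] = 0; t[19] = 22.
Since t[19] = t[1] = 22, the sequence is periodic with period 18.
So t[599] = t[1 + ((599-1) mod 18)] = t[5] = 16.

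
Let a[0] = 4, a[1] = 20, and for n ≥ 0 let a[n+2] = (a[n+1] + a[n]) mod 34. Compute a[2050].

22

Listing terms: a[0] = 4, a[1] = 20, a[2] = 24, a[3] = 10, a[4] = 0, a[5] = 10, a[6] = 10, a[7] = 20, a[8] = 30, a[9] = 16, a[10] = 12, a[11] = 28, a[12] = 6, a[13] = 0, a[14] = 6, a[15] = 6, a[16] = 12, a[17] = 18, a[18] = 30, a[19] = 14, a[20] = 10, a[21] = 24, a[22] = 0, a[23] = 24, a[24] = 24, a[25] = 14, a[26] = 4, a[27] = 18, a[28] = 22, a[29] = 6, a[30] = 28, a[31] = 0, a[32] = 28, a[33] = 28, a[34] = 22, a[35] = 16, a[36] = 4, a[37] = 20.
The sequence repeats with period 36.
So a[2050] = a[0 + ((2050-0) mod 36)] = a[34] = 22.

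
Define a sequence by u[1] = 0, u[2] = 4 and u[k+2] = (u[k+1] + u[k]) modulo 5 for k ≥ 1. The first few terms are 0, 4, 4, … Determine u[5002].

4

We have u[1] = 0,  u[2] = 4,  u[3] = 4,  u[4] = 3,  u[5] = 2,  u[6] = 0,  u[7] = 2,  u[8] = 2,  u[9] = 4,  u[10] = 1,  u[11] = 0,  u[12] = 1,  u[13] = 1,  u[14] = 2,  u[15] = 3,  u[16] = 0,  u[17] = 3,  u[18] = 3,  u[19] = 1,  u[20] = 4,  u[21] = 0,  u[22] = 4.
Since (u[21], u[22]) = (u[1], u[2]) = (0, 4) (two consecutive terms determine the rest), the sequence is periodic with period 20.
(5002 - 1) mod 20 = 1, so u[5002] = u[2] = 4.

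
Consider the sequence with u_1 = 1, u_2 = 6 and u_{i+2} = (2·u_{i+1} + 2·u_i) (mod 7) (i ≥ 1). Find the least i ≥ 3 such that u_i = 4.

12

u_1 = 1,  u_2 = 6,  u_3 = 0,  u_4 = 5,  u_5 = 3,  u_6 = 2,  u_7 = 3,  u_8 = 3,  u_9 = 5,  u_{10} = 2,  u_{11} = 0,  u_{12} = 4,  u_{13} = 1,  u_{14} = 3,  u_{15} = 1,  u_{16} = 1,  u_{17} = 4,  u_{18} = 3,  u_{19} = 0,  u_{20} = 6,  u_{21} = 5,  u_{22} = 1,  u_{23} = 5,  u_{24} = 5,  u_{25} = 6,  u_{26} = 1,  u_{27} = 0,  u_{28} = 2,  u_{29} = 4,  u_{30} = 5,  u_{31} = 4,  u_{32} = 4,  u_{33} = 2,  u_{34} = 5,  u_{35} = 0,  u_{36} = 3,  u_{37} = 6,  u_{38} = 4,  u_{39} = 6,  u_{40} = 6,  u_{41} = 3,  u_{42} = 4,  u_{43} = 0,  u_{44} = 1,  u_{45} = 2,  u_{46} = 6,  u_{47} = 2,  u_{48} = 2,  u_{49} = 1,  u_{50} = 6.
The sequence repeats with period 48.
The value 4 first appears (with i ≥ 3) at u_{12}.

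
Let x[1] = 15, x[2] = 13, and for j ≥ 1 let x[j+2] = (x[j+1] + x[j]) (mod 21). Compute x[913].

Listing terms: x[1] = 15,  x[2] = 13,  x[3] = 7,  x[4] = 20,  x[5] = 6,  x[6] = 5,  x[7] = 11,  x[8] = 16,  x[9] = 6,  x[10] = 1,  x[11] = 7,  x[12] = 8,  x[13] = 15,  x[14] = 2,  x[15] = 17,  x[16] = 19,  x[17] = 15,  x[18] = 13.
Since (x[17], x[18]) = (x[1], x[2]) = (15, 13) (two consecutive terms determine the rest), the sequence is periodic with period 16.
So x[913] = x[1 + ((913-1) mod 16)] = x[1] = 15.

15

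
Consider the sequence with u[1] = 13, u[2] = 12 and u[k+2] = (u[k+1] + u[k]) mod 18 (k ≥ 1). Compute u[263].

u[1] = 13; u[2] = 12; u[3] = 7; u[4] = 1; u[5] = 8; u[6] = 9; u[7] = 17; u[8] = 8; u[9] = 7; u[10] = 15; u[11] = 4; u[12] = 1; u[13] = 5; u[14] = 6; u[15] = 11; u[16] = 17; u[17] = 10; u[18] = 9; u[19] = 1; u[20] = 10; u[21] = 11; u[22] = 3; u[23] = 14; u[24] = 17; u[25] = 13; u[26] = 12.
Since (u[25], u[26]) = (u[1], u[2]) = (13, 12) (two consecutive terms determine the rest), the sequence is periodic with period 24.
So u[263] = u[1 + ((263-1) mod 24)] = u[23] = 14.

14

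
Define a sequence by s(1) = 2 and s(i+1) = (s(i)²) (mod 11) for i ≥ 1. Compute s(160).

Listing terms: s(1) = 2, s(2) = 4, s(3) = 5, s(4) = 3, s(5) = 9, s(6) = 4.
Since s(6) = s(2) = 4, the sequence is eventually periodic: after a pre-period of length 1 it cycles with period 4.
For i ≥ 2, s(i) depends only on (i - 2) mod 4. (160 - 2) mod 4 = 2, so s(160) = s(4) = 3.

3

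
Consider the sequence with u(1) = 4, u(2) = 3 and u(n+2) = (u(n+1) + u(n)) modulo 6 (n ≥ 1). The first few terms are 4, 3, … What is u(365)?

5

We have u(1) = 4, u(2) = 3, u(3) = 1, u(4) = 4, u(5) = 5, u(6) = 3, u(7) = 2, u(8) = 5, u(9) = 1, u(10) = 0, u(11) = 1, u(12) = 1, u(13) = 2, u(14) = 3, u(15) = 5, u(16) = 2, u(17) = 1, u(18) = 3, u(19) = 4, u(20) = 1, u(21) = 5, u(22) = 0, u(23) = 5, u(24) = 5, u(25) = 4, u(26) = 3.
Since (u(25), u(26)) = (u(1), u(2)) = (4, 3) (two consecutive terms determine the rest), the sequence is periodic with period 24.
So u(365) = u(1 + ((365-1) mod 24)) = u(5) = 5.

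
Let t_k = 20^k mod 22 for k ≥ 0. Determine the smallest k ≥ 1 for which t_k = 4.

We have t_0 = 1; t_1 = 20; t_2 = 4; t_3 = 14; t_4 = 16; t_5 = 12; t_6 = 20.
Since t_6 = t_1 = 20, the sequence is eventually periodic: after a pre-period of length 1 it cycles with period 5.
The value 4 first appears (with k ≥ 1) at t_2.

2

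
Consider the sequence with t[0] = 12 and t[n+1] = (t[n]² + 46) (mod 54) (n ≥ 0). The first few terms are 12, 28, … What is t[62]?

20

t[0] = 12,  t[1] = 28,  t[2] = 20,  t[3] = 14,  t[4] = 26,  t[5] = 20.
Since t[5] = t[2] = 20, the sequence is eventually periodic: after a pre-period of length 2 it cycles with period 3.
For n ≥ 2, t[n] depends only on (n - 2) mod 3. (62 - 2) mod 3 = 0, so t[62] = t[2] = 20.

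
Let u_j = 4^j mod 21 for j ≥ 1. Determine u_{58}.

4

Computing terms: u_1 = 4, u_2 = 16, u_3 = 1, u_4 = 4.
Since u_4 = u_1 = 4, the sequence is periodic with period 3.
So u_{58} = u_{1 + ((58-1) mod 3)} = u_1 = 4.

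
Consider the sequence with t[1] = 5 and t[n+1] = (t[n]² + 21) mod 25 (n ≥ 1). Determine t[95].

21

We have t[1] = 5, t[2] = 21, t[3] = 12, t[4] = 15, t[5] = 21.
Since t[5] = t[2] = 21, the sequence is eventually periodic: after a pre-period of length 1 it cycles with period 3.
For n ≥ 2, t[n] depends only on (n - 2) mod 3. (95 - 2) mod 3 = 0, so t[95] = t[2] = 21.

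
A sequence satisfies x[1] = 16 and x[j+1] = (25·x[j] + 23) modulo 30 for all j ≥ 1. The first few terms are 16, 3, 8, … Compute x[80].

3

We have x[1] = 16, x[2] = 3, x[3] = 8, x[4] = 13, x[5] = 18, x[6] = 23, x[7] = 28, x[8] = 3.
Since x[8] = x[2] = 3, the sequence is eventually periodic: after a pre-period of length 1 it cycles with period 6.
For j ≥ 2, x[j] depends only on (j - 2) mod 6. (80 - 2) mod 6 = 0, so x[80] = x[2] = 3.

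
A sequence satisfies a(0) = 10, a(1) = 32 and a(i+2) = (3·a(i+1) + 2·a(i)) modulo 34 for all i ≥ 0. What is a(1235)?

4

We have a(0) = 10; a(1) = 32; a(2) = 14; a(3) = 4; a(4) = 6; a(5) = 26; a(6) = 22; a(7) = 16; a(8) = 24; a(9) = 2; a(10) = 20; a(11) = 30; a(12) = 28; a(13) = 8; a(14) = 12; a(15) = 18; a(16) = 10; a(17) = 32.
Since (a(16), a(17)) = (a(0), a(1)) = (10, 32) (two consecutive terms determine the rest), the sequence is periodic with period 16.
So a(1235) = a(0 + ((1235-0) mod 16)) = a(3) = 4.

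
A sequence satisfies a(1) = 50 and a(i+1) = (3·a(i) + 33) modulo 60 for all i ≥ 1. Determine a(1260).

Listing terms: a(1) = 50, a(2) = 3, a(3) = 42, a(4) = 39, a(5) = 30, a(6) = 3.
Since a(6) = a(2) = 3, the sequence is eventually periodic: after a pre-period of length 1 it cycles with period 4.
For i ≥ 2, a(i) depends only on (i - 2) mod 4. (1260 - 2) mod 4 = 2, so a(1260) = a(4) = 39.

39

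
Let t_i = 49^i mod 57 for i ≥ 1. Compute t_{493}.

49

Computing terms: t_1 = 49; t_2 = 7; t_3 = 1; t_4 = 49.
Since t_4 = t_1 = 49, the sequence is periodic with period 3.
So t_{493} = t_{1 + ((493-1) mod 3)} = t_1 = 49.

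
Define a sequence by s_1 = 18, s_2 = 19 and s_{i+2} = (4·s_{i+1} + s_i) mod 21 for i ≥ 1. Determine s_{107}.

Computing terms: s_1 = 18, s_2 = 19, s_3 = 10, s_4 = 17, s_5 = 15, s_6 = 14, s_7 = 8, s_8 = 4, s_9 = 3, s_{10} = 16, s_{11} = 4, s_{12} = 11, s_{13} = 6, s_{14} = 14, s_{15} = 20, s_{16} = 10, s_{17} = 18, s_{18} = 19.
The sequence repeats with period 16.
So s_{107} = s_{1 + ((107-1) mod 16)} = s_{11} = 4.

4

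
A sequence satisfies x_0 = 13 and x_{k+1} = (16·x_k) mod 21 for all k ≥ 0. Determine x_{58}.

We have x_0 = 13; x_1 = 19; x_2 = 10; x_3 = 13.
Since x_3 = x_0 = 13, the sequence is periodic with period 3.
So x_{58} = x_{0 + ((58-0) mod 3)} = x_1 = 19.

19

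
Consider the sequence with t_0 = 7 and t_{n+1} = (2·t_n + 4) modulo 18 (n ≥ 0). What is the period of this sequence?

Listing terms: t_0 = 7; t_1 = 0; t_2 = 4; t_3 = 12; t_4 = 10; t_5 = 6; t_6 = 16; t_7 = 0.
Since t_7 = t_1 = 0, the sequence is eventually periodic: after a pre-period of length 1 it cycles with period 6.

6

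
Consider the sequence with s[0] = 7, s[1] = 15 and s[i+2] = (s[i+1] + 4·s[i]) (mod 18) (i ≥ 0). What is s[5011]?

We have s[0] = 7,  s[1] = 15,  s[2] = 7,  s[3] = 13,  s[4] = 5,  s[5] = 3,  s[6] = 5,  s[7] = 17,  s[8] = 1,  s[9] = 15,  s[10] = 1,  s[11] = 7,  s[12] = 11,  s[13] = 3,  s[14] = 11,  s[15] = 5,  s[16] = 13,  s[17] = 15,  s[18] = 13,  s[19] = 1,  s[20] = 17,  s[21] = 3,  s[22] = 17,  s[23] = 11,  s[24] = 7,  s[25] = 15.
Since (s[24], s[25]) = (s[0], s[1]) = (7, 15) (two consecutive terms determine the rest), the sequence is periodic with period 24.
(5011 - 0) mod 24 = 19, so s[5011] = s[19] = 1.

1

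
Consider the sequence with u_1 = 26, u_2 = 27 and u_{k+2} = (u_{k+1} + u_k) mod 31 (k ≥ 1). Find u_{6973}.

2

Computing terms: u_1 = 26, u_2 = 27, u_3 = 22, u_4 = 18, u_5 = 9, u_6 = 27, u_7 = 5, u_8 = 1, u_9 = 6, u_{10} = 7, u_{11} = 13, u_{12} = 20, u_{13} = 2, u_{14} = 22, u_{15} = 24, u_{16} = 15, u_{17} = 8, u_{18} = 23, u_{19} = 0, u_{20} = 23, u_{21} = 23, u_{22} = 15, u_{23} = 7, u_{24} = 22, u_{25} = 29, u_{26} = 20, u_{27} = 18, u_{28} = 7, u_{29} = 25, u_{30} = 1, u_{31} = 26, u_{32} = 27.
Since (u_{31}, u_{32}) = (u_1, u_2) = (26, 27) (two consecutive terms determine the rest), the sequence is periodic with period 30.
So u_{6973} = u_{1 + ((6973-1) mod 30)} = u_{13} = 2.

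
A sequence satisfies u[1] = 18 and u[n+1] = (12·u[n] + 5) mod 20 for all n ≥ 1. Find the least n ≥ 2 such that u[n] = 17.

3

u[1] = 18,  u[2] = 1,  u[3] = 17,  u[4] = 9,  u[5] = 13,  u[6] = 1.
Since u[6] = u[2] = 1, the sequence is eventually periodic: after a pre-period of length 1 it cycles with period 4.
The value 17 first appears (with n ≥ 2) at u[3].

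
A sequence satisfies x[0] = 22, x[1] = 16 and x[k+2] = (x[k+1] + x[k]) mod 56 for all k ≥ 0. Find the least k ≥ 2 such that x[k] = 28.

22

We have x[0] = 22,  x[1] = 16,  x[2] = 38,  x[3] = 54,  x[4] = 36,  x[5] = 34,  x[6] = 14,  x[7] = 48,  x[8] = 6,  x[9] = 54,  x[10] = 4,  x[11] = 2,  x[12] = 6,  x[13] = 8,  x[14] = 14,  x[15] = 22,  x[16] = 36,  x[17] = 2,  x[18] = 38,  x[19] = 40,  x[20] = 22,  x[21] = 6,  x[22] = 28,  x[23] = 34,  x[24] = 6,  x[25] = 40,  x[26] = 46,  x[27] = 30,  x[28] = 20,  x[29] = 50,  x[30] = 14,  x[31] = 8,  x[32] = 22,  x[33] = 30,  x[34] = 52,  x[35] = 26,  x[36] = 22,  x[37] = 48,  x[38] = 14,  x[39] = 6,  x[40] = 20,  x[41] = 26,  x[42] = 46,  x[43] = 16,  x[44] = 6,  x[45] = 22,  x[46] = 28,  x[47] = 50,  x[48] = 22,  x[49] = 16.
Since (x[48], x[49]) = (x[0], x[1]) = (22, 16) (two consecutive terms determine the rest), the sequence is periodic with period 48.
The value 28 first appears (with k ≥ 2) at x[22].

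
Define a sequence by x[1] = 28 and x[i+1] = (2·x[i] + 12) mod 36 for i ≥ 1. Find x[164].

32

We have x[1] = 28,  x[2] = 32,  x[3] = 4,  x[4] = 20,  x[5] = 16,  x[6] = 8,  x[7] = 28.
Since x[7] = x[1] = 28, the sequence is periodic with period 6.
(164 - 1) mod 6 = 1, so x[164] = x[2] = 32.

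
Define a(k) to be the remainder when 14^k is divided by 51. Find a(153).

We have a(1) = 14,  a(2) = 43,  a(3) = 41,  a(4) = 13,  a(5) = 29,  a(6) = 49,  a(7) = 23,  a(8) = 16,  a(9) = 20,  a(10) = 25,  a(11) = 44,  a(12) = 4,  a(13) = 5,  a(14) = 19,  a(15) = 11,  a(16) = 1,  a(17) = 14.
Since a(17) = a(1) = 14, the sequence is periodic with period 16.
So a(153) = a(1 + ((153-1) mod 16)) = a(9) = 20.

20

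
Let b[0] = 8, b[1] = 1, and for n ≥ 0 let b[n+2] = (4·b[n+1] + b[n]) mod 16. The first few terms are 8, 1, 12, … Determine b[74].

We have b[0] = 8, b[1] = 1, b[2] = 12, b[3] = 1, b[4] = 0, b[5] = 1, b[6] = 4, b[7] = 1, b[8] = 8, b[9] = 1.
Since (b[8], b[9]) = (b[0], b[1]) = (8, 1) (two consecutive terms determine the rest), the sequence is periodic with period 8.
So b[74] = b[0 + ((74-0) mod 8)] = b[2] = 12.

12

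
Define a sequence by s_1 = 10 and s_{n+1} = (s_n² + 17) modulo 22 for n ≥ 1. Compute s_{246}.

Computing terms: s_1 = 10, s_2 = 7, s_3 = 0, s_4 = 17, s_5 = 20, s_6 = 21, s_7 = 18, s_8 = 11, s_9 = 6, s_{10} = 9, s_{11} = 10.
The sequence repeats with period 10.
(246 - 1) mod 10 = 5, so s_{246} = s_6 = 21.

21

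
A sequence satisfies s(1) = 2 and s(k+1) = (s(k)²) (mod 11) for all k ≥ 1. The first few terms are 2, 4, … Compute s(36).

Listing terms: s(1) = 2, s(2) = 4, s(3) = 5, s(4) = 3, s(5) = 9, s(6) = 4.
Since s(6) = s(2) = 4, the sequence is eventually periodic: after a pre-period of length 1 it cycles with period 4.
For k ≥ 2, s(k) depends only on (k - 2) mod 4. (36 - 2) mod 4 = 2, so s(36) = s(4) = 3.

3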